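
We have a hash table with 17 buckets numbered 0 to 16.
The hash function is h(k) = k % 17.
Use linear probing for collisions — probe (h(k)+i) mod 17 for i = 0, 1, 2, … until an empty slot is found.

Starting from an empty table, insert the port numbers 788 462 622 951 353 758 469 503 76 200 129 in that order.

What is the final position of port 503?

788 hashes to 6; slot 6 is free -> place at 6.
462 hashes to 3; slot 3 is free -> place at 3.
622 hashes to 10; slot 10 is free -> place at 10.
951 hashes to 16; slot 16 is free -> place at 16.
353 hashes to 13; slot 13 is free -> place at 13.
758 hashes to 10; 10 taken -> place at 11.
469 hashes to 10; 10,11 taken -> place at 12.
503 hashes to 10; 10,11,12,13 taken -> place at 14.
76 hashes to 8; slot 8 is free -> place at 8.
200 hashes to 13; 13,14 taken -> place at 15.
129 hashes to 10; 10,11,12,13,14,15,16 taken -> place at 0.
Table: [129, _, _, 462, _, _, 788, _, 76, _, 622, 758, 469, 353, 503, 200, 951]

14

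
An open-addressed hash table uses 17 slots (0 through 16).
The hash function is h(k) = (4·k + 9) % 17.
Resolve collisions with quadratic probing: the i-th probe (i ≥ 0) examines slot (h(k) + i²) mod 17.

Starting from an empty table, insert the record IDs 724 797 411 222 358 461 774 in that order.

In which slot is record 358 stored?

14

724 hashes to 15; slot 15 is free → place at 15.
797 hashes to 1; slot 1 is free → place at 1.
411 hashes to 4; slot 4 is free → place at 4.
222 hashes to 13; slot 13 is free → place at 13.
358 hashes to 13; 13 taken → place at 14.
461 hashes to 0; slot 0 is free → place at 0.
774 hashes to 11; slot 11 is free → place at 11.
Table: [461, 797, —, —, 411, —, —, —, —, —, —, 774, —, 222, 358, 724, —]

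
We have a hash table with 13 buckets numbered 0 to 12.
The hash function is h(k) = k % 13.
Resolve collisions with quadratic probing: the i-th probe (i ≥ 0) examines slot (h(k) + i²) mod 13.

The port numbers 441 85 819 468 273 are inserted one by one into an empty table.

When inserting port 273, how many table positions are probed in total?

3

441 hashes to 12; slot 12 is free => place at 12.
85 hashes to 7; slot 7 is free => place at 7.
819 hashes to 0; slot 0 is free => place at 0.
468 hashes to 0; 0 taken => place at 1.
273 hashes to 0; 0,1 taken => place at 4.
Table: [819, 468, _, _, 273, _, _, 85, _, _, _, _, 441]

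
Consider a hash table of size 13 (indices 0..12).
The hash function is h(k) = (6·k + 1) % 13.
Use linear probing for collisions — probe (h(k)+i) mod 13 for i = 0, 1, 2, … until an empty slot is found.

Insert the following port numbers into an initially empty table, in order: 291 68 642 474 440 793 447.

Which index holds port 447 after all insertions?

8

291: h=5 => slot 5
68: h=6 => slot 6
642: h=5, probe 5,6,7 => slot 7
474: h=11 => slot 11
440: h=2 => slot 2
793: h=1 => slot 1
447: h=5, probe 5,6,7,8 => slot 8
Table: [∅, 793, 440, ∅, ∅, 291, 68, 642, 447, ∅, ∅, 474, ∅]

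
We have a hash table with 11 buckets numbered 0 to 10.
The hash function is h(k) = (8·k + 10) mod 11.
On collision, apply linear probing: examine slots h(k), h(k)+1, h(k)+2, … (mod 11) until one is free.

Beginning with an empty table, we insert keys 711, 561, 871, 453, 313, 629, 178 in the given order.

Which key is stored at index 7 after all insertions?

711: h=0 -> slot 0
561: h=10 -> slot 10
871: h=4 -> slot 4
453: h=4, probe 4,5 -> slot 5
313: h=6 -> slot 6
629: h=4, probe 4,5,6,7 -> slot 7
178: h=4, probe 4,5,6,7,8 -> slot 8
Table: [711, _, _, _, 871, 453, 313, 629, 178, _, 561]

629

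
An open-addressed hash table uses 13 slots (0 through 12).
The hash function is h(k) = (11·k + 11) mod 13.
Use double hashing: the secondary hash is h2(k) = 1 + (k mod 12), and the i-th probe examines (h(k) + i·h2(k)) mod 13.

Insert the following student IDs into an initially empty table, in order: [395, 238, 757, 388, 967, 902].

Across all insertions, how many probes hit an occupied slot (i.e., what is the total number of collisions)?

2

395 hashes to 1; slot 1 is free → place at 1.
238 hashes to 3; slot 3 is free → place at 3.
757 hashes to 5; slot 5 is free → place at 5.
388 hashes to 2; slot 2 is free → place at 2.
967 hashes to 1, h2=8; 1 taken → place at 9.
902 hashes to 1, h2=3; 1 taken → place at 4.
Table: [∅, 395, 388, 238, 902, 757, ∅, ∅, ∅, 967, ∅, ∅, ∅]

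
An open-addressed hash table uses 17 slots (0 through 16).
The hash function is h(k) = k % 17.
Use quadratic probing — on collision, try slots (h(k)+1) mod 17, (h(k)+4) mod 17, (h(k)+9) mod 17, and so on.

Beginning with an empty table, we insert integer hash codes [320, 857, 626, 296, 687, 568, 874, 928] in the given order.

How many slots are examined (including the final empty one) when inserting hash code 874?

5

320 hashes to 14; slot 14 is free → place at 14.
857 hashes to 7; slot 7 is free → place at 7.
626 hashes to 14; 14 taken → place at 15.
296 hashes to 7; 7 taken → place at 8.
687 hashes to 7; 7,8 taken → place at 11.
568 hashes to 7; 7,8,11 taken → place at 16.
874 hashes to 7; 7,8,11,16 taken → place at 6.
928 hashes to 10; slot 10 is free → place at 10.
Table: [-, -, -, -, -, -, 874, 857, 296, -, 928, 687, -, -, 320, 626, 568]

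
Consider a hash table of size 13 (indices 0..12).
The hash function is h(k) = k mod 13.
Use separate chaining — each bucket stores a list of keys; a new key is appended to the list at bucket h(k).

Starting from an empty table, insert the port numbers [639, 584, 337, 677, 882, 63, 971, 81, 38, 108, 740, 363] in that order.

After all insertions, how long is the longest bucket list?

5

Insert 639: h=2, bucket 2 empty -> new chain.
Insert 584: h=12, bucket 12 empty -> new chain.
Insert 337: h=12, bucket 12 nonempty -> append to chain.
Insert 677: h=1, bucket 1 empty -> new chain.
Insert 882: h=11, bucket 11 empty -> new chain.
Insert 63: h=11, bucket 11 nonempty -> append to chain.
Insert 971: h=9, bucket 9 empty -> new chain.
Insert 81: h=3, bucket 3 empty -> new chain.
Insert 38: h=12, bucket 12 nonempty -> append to chain.
Insert 108: h=4, bucket 4 empty -> new chain.
Insert 740: h=12, bucket 12 nonempty -> append to chain.
Insert 363: h=12, bucket 12 nonempty -> append to chain.
Final buckets:
0: -
1: 677
2: 639
3: 81
4: 108
5: -
6: -
7: -
8: -
9: 971
10: -
11: 882 -> 63
12: 584 -> 337 -> 38 -> 740 -> 363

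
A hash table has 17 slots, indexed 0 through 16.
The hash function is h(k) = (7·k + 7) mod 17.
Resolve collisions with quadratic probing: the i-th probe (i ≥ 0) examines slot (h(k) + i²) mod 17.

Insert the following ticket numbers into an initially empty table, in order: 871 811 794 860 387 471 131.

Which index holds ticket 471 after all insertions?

10

Insert 871: h=1, slot 1 empty -> index 1.
Insert 811: h=6, slot 6 empty -> index 6.
Insert 794: h=6, slot 6 occupied -> index 7.
Insert 860: h=9, slot 9 empty -> index 9.
Insert 387: h=13, slot 13 empty -> index 13.
Insert 471: h=6, slots 6,7 occupied -> index 10.
Insert 131: h=6, slots 6,7,10 occupied -> index 15.
Table: [., 871, ., ., ., ., 811, 794, ., 860, 471, ., ., 387, ., 131, .]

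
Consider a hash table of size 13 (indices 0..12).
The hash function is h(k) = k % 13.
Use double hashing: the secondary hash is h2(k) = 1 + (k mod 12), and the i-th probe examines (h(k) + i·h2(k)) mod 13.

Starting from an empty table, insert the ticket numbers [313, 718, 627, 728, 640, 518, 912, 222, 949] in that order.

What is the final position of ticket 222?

9

Insert 313: h=1, slot 1 empty => index 1.
Insert 718: h=3, slot 3 empty => index 3.
Insert 627: h=3, h2=4, slot 3 occupied => index 7.
Insert 728: h=0, slot 0 empty => index 0.
Insert 640: h=3, h2=5, slot 3 occupied => index 8.
Insert 518: h=11, slot 11 empty => index 11.
Insert 912: h=2, slot 2 empty => index 2.
Insert 222: h=1, h2=7, slots 1,8,2 occupied => index 9.
Insert 949: h=0, h2=2, slots 0,2 occupied => index 4.
Table: [728, 313, 912, 718, 949, —, —, 627, 640, 222, —, 518, —]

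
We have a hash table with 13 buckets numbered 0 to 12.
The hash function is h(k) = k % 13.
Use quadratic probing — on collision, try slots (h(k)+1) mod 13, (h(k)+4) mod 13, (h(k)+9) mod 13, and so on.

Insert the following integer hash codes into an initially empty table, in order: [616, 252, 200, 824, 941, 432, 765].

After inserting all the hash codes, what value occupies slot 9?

Insert 616: h=5, slot 5 empty => index 5.
Insert 252: h=5, slot 5 occupied => index 6.
Insert 200: h=5, slots 5,6 occupied => index 9.
Insert 824: h=5, slots 5,6,9 occupied => index 1.
Insert 941: h=5, slots 5,6,9,1 occupied => index 8.
Insert 432: h=3, slot 3 empty => index 3.
Insert 765: h=11, slot 11 empty => index 11.
Table: [—, 824, —, 432, —, 616, 252, —, 941, 200, —, 765, —]

200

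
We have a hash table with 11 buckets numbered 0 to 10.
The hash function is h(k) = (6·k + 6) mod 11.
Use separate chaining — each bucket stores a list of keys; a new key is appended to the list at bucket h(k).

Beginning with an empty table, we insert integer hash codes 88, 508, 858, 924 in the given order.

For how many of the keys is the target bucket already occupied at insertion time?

2

Insert 88: h=6, bucket 6 empty -> new chain.
Insert 508: h=7, bucket 7 empty -> new chain.
Insert 858: h=6, bucket 6 nonempty -> append to chain.
Insert 924: h=6, bucket 6 nonempty -> append to chain.
Final buckets:
0: ∅
1: ∅
2: ∅
3: ∅
4: ∅
5: ∅
6: 88 -> 858 -> 924
7: 508
8: ∅
9: ∅
10: ∅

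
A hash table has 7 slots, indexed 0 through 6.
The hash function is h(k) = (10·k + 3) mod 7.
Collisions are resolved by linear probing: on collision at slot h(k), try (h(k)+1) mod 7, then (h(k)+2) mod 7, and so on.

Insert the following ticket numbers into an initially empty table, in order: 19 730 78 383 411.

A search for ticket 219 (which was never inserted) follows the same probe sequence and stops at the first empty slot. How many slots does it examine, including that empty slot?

19: h=4 => slot 4
730: h=2 => slot 2
78: h=6 => slot 6
383: h=4, probe 4,5 => slot 5
411: h=4, probe 4,5,6,0 => slot 0
Table: [411, -, 730, -, 19, 383, 78]
Lookup 219: h=2, probe 2,3 → slot 3 empty, not found.

2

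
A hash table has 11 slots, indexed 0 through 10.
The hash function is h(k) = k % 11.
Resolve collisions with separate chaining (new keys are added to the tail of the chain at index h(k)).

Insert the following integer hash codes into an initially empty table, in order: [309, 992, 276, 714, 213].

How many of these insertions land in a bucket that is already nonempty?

Insert 309: h=1, bucket 1 empty -> new chain.
Insert 992: h=2, bucket 2 empty -> new chain.
Insert 276: h=1, bucket 1 nonempty -> append to chain.
Insert 714: h=10, bucket 10 empty -> new chain.
Insert 213: h=4, bucket 4 empty -> new chain.
Final buckets:
0: .
1: 309 -> 276
2: 992
3: .
4: 213
5: .
6: .
7: .
8: .
9: .
10: 714

1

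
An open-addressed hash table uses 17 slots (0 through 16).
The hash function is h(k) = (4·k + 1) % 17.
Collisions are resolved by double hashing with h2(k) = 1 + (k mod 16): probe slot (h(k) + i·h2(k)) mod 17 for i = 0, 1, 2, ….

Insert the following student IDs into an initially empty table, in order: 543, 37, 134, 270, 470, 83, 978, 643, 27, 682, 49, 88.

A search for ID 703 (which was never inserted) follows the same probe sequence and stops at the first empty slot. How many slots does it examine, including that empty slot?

5

Insert 543: h=14, slot 14 empty => index 14.
Insert 37: h=13, slot 13 empty => index 13.
Insert 134: h=10, slot 10 empty => index 10.
Insert 270: h=10, h2=15, slot 10 occupied => index 8.
Insert 470: h=11, slot 11 empty => index 11.
Insert 83: h=10, h2=4, slots 10,14 occupied => index 1.
Insert 978: h=3, slot 3 empty => index 3.
Insert 643: h=6, slot 6 empty => index 6.
Insert 27: h=7, slot 7 empty => index 7.
Insert 682: h=9, slot 9 empty => index 9.
Insert 49: h=10, h2=2, slot 10 occupied => index 12.
Insert 88: h=13, h2=9, slot 13 occupied => index 5.
Table: [., 83, ., 978, ., 88, 643, 27, 270, 682, 134, 470, 49, 37, 543, ., .]
Lookup 703: h=8, h2=16, probe 8,7,6,5,4 → slot 4 empty, not found.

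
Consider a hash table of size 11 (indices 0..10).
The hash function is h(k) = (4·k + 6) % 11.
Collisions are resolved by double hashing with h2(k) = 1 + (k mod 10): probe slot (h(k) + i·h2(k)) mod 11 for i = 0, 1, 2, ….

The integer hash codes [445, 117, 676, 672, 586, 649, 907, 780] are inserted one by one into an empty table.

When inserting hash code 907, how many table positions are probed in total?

3

Insert 445: h=4, slot 4 empty → index 4.
Insert 117: h=1, slot 1 empty → index 1.
Insert 676: h=4, h2=7, slot 4 occupied → index 0.
Insert 672: h=10, slot 10 empty → index 10.
Insert 586: h=7, slot 7 empty → index 7.
Insert 649: h=6, slot 6 empty → index 6.
Insert 907: h=4, h2=8, slots 4,1 occupied → index 9.
Insert 780: h=2, slot 2 empty → index 2.
Table: [676, 117, 780, -, 445, -, 649, 586, -, 907, 672]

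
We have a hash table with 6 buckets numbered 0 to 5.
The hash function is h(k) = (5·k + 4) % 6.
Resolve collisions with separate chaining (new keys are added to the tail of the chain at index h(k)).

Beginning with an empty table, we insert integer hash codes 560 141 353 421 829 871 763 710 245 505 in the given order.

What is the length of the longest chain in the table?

5

Insert 560: h=2, bucket 2 empty → new chain.
Insert 141: h=1, bucket 1 empty → new chain.
Insert 353: h=5, bucket 5 empty → new chain.
Insert 421: h=3, bucket 3 empty → new chain.
Insert 829: h=3, bucket 3 nonempty → append to chain.
Insert 871: h=3, bucket 3 nonempty → append to chain.
Insert 763: h=3, bucket 3 nonempty → append to chain.
Insert 710: h=2, bucket 2 nonempty → append to chain.
Insert 245: h=5, bucket 5 nonempty → append to chain.
Insert 505: h=3, bucket 3 nonempty → append to chain.
Final buckets:
0: -
1: 141
2: 560 -> 710
3: 421 -> 829 -> 871 -> 763 -> 505
4: -
5: 353 -> 245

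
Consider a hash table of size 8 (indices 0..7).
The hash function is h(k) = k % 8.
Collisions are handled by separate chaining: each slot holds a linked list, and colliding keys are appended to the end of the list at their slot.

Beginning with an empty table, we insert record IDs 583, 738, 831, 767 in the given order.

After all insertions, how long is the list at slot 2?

1

583 -> bucket 7
738 -> bucket 2
831 -> bucket 7 (collision)
767 -> bucket 7 (collision)
Final buckets:
0: _
1: _
2: 738
3: _
4: _
5: _
6: _
7: 583 -> 831 -> 767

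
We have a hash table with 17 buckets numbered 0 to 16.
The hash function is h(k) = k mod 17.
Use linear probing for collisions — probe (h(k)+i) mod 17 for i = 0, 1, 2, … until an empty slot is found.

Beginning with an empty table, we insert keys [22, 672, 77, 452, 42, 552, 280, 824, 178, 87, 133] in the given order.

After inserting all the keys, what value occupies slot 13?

Insert 22: h=5, slot 5 empty => index 5.
Insert 672: h=9, slot 9 empty => index 9.
Insert 77: h=9, slot 9 occupied => index 10.
Insert 452: h=10, slot 10 occupied => index 11.
Insert 42: h=8, slot 8 empty => index 8.
Insert 552: h=8, slots 8,9,10,11 occupied => index 12.
Insert 280: h=8, slots 8,9,10,11,12 occupied => index 13.
Insert 824: h=8, slots 8,9,10,11,12,13 occupied => index 14.
Insert 178: h=8, slots 8,9,10,11,12,13,14 occupied => index 15.
Insert 87: h=2, slot 2 empty => index 2.
Insert 133: h=14, slots 14,15 occupied => index 16.
Table: [_, _, 87, _, _, 22, _, _, 42, 672, 77, 452, 552, 280, 824, 178, 133]

280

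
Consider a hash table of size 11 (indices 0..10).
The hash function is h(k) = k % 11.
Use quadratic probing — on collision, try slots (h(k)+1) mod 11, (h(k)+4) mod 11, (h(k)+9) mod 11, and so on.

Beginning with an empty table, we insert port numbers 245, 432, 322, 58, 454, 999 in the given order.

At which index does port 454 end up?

8

245: h=3 → slot 3
432: h=3, probe 3,4 → slot 4
322: h=3, probe 3,4,7 → slot 7
58: h=3, probe 3,4,7,1 → slot 1
454: h=3, probe 3,4,7,1,8 → slot 8
999: h=9 → slot 9
Table: [—, 58, —, 245, 432, —, —, 322, 454, 999, —]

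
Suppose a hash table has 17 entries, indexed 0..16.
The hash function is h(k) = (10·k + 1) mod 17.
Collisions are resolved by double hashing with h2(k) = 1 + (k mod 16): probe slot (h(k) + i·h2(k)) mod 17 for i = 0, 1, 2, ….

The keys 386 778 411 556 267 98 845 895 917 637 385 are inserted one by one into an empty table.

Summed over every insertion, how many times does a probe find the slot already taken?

386: h=2 => slot 2
778: h=12 => slot 12
411: h=14 => slot 14
556: h=2, h2=13, probe 2,15 => slot 15
267: h=2, h2=12, probe 2,14,9 => slot 9
98: h=12, h2=3, probe 12,15,1 => slot 1
845: h=2, h2=14, probe 2,16 => slot 16
895: h=9, h2=16, probe 9,8 => slot 8
917: h=8, h2=6, probe 8,14,3 => slot 3
637: h=13 => slot 13
385: h=9, h2=2, probe 9,11 => slot 11
Table: [., 98, 386, 917, ., ., ., ., 895, 267, ., 385, 778, 637, 411, 556, 845]

10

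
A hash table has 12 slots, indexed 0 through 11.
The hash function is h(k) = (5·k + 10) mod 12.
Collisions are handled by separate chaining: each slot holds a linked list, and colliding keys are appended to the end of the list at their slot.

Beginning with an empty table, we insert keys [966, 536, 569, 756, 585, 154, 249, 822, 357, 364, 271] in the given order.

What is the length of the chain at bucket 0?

Insert 966: h=4, bucket 4 empty → new chain.
Insert 536: h=2, bucket 2 empty → new chain.
Insert 569: h=11, bucket 11 empty → new chain.
Insert 756: h=10, bucket 10 empty → new chain.
Insert 585: h=7, bucket 7 empty → new chain.
Insert 154: h=0, bucket 0 empty → new chain.
Insert 249: h=7, bucket 7 nonempty → append to chain.
Insert 822: h=4, bucket 4 nonempty → append to chain.
Insert 357: h=7, bucket 7 nonempty → append to chain.
Insert 364: h=6, bucket 6 empty → new chain.
Insert 271: h=9, bucket 9 empty → new chain.
Final buckets:
0: 154
1: —
2: 536
3: —
4: 966 -> 822
5: —
6: 364
7: 585 -> 249 -> 357
8: —
9: 271
10: 756
11: 569

1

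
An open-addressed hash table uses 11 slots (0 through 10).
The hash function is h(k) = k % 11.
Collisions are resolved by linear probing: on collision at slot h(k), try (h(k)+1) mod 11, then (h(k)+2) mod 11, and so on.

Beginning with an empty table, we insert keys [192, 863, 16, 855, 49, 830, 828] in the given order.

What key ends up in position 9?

192 hashes to 5; slot 5 is free -> place at 5.
863 hashes to 5; 5 taken -> place at 6.
16 hashes to 5; 5,6 taken -> place at 7.
855 hashes to 8; slot 8 is free -> place at 8.
49 hashes to 5; 5,6,7,8 taken -> place at 9.
830 hashes to 5; 5,6,7,8,9 taken -> place at 10.
828 hashes to 3; slot 3 is free -> place at 3.
Table: [—, —, —, 828, —, 192, 863, 16, 855, 49, 830]

49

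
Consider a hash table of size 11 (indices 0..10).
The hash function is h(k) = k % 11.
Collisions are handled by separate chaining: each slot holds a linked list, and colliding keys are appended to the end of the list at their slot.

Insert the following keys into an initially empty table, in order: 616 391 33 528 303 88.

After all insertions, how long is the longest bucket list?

4

616 → bucket 0
391 → bucket 6
33 → bucket 0 (collision)
528 → bucket 0 (collision)
303 → bucket 6 (collision)
88 → bucket 0 (collision)
Final buckets:
0: 616 -> 33 -> 528 -> 88
1: ∅
2: ∅
3: ∅
4: ∅
5: ∅
6: 391 -> 303
7: ∅
8: ∅
9: ∅
10: ∅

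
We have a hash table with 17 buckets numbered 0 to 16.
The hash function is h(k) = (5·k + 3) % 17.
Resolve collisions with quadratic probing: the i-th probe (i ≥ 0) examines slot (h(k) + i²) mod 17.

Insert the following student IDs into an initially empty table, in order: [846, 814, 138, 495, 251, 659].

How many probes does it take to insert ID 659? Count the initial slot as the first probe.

846: h=0 → slot 0
814: h=10 → slot 10
138: h=13 → slot 13
495: h=13, probe 13,14 → slot 14
251: h=0, probe 0,1 → slot 1
659: h=0, probe 0,1,4 → slot 4
Table: [846, 251, _, _, 659, _, _, _, _, _, 814, _, _, 138, 495, _, _]

3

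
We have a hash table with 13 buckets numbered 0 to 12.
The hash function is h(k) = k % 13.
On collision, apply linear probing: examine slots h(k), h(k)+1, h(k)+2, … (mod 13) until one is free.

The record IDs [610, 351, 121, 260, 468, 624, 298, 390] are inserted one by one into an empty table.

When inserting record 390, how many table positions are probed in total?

Insert 610: h=12, slot 12 empty -> index 12.
Insert 351: h=0, slot 0 empty -> index 0.
Insert 121: h=4, slot 4 empty -> index 4.
Insert 260: h=0, slot 0 occupied -> index 1.
Insert 468: h=0, slots 0,1 occupied -> index 2.
Insert 624: h=0, slots 0,1,2 occupied -> index 3.
Insert 298: h=12, slots 12,0,1,2,3,4 occupied -> index 5.
Insert 390: h=0, slots 0,1,2,3,4,5 occupied -> index 6.
Table: [351, 260, 468, 624, 121, 298, 390, —, —, —, —, —, 610]

7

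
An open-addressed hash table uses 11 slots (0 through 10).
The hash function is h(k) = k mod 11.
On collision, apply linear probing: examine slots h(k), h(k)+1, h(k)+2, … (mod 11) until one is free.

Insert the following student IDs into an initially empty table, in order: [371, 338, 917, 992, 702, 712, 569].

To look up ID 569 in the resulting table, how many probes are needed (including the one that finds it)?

371: h=8 → slot 8
338: h=8, probe 8,9 → slot 9
917: h=4 → slot 4
992: h=2 → slot 2
702: h=9, probe 9,10 → slot 10
712: h=8, probe 8,9,10,0 → slot 0
569: h=8, probe 8,9,10,0,1 → slot 1
Table: [712, 569, 992, _, 917, _, _, _, 371, 338, 702]
Lookup 569: h=8, probe 8,9,10,0,1 → found at 1.

5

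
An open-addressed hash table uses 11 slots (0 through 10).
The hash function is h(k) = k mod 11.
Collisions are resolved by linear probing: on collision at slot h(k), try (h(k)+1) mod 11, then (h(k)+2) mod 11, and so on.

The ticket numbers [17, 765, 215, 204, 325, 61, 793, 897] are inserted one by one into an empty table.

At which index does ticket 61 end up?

0

17: h=6 → slot 6
765: h=6, probe 6,7 → slot 7
215: h=6, probe 6,7,8 → slot 8
204: h=6, probe 6,7,8,9 → slot 9
325: h=6, probe 6,7,8,9,10 → slot 10
61: h=6, probe 6,7,8,9,10,0 → slot 0
793: h=1 → slot 1
897: h=6, probe 6,7,8,9,10,0,1,2 → slot 2
Table: [61, 793, 897, _, _, _, 17, 765, 215, 204, 325]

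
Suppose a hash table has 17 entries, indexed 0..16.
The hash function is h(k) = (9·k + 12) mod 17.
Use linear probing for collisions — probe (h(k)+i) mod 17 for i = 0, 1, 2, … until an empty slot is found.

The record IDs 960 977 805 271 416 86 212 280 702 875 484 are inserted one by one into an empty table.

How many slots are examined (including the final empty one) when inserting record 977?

960 hashes to 16; slot 16 is free => place at 16.
977 hashes to 16; 16 taken => place at 0.
805 hashes to 15; slot 15 is free => place at 15.
271 hashes to 3; slot 3 is free => place at 3.
416 hashes to 16; 16,0 taken => place at 1.
86 hashes to 4; slot 4 is free => place at 4.
212 hashes to 16; 16,0,1 taken => place at 2.
280 hashes to 16; 16,0,1,2,3,4 taken => place at 5.
702 hashes to 6; slot 6 is free => place at 6.
875 hashes to 16; 16,0,1,2,3,4,5,6 taken => place at 7.
484 hashes to 16; 16,0,1,2,3,4,5,6,7 taken => place at 8.
Table: [977, 416, 212, 271, 86, 280, 702, 875, 484, -, -, -, -, -, -, 805, 960]

2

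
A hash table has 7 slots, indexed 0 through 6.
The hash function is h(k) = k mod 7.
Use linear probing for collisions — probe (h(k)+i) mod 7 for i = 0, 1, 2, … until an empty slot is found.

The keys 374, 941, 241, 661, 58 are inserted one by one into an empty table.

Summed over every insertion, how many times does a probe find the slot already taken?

Insert 374: h=3, slot 3 empty → index 3.
Insert 941: h=3, slot 3 occupied → index 4.
Insert 241: h=3, slots 3,4 occupied → index 5.
Insert 661: h=3, slots 3,4,5 occupied → index 6.
Insert 58: h=2, slot 2 empty → index 2.
Table: [-, -, 58, 374, 941, 241, 661]

6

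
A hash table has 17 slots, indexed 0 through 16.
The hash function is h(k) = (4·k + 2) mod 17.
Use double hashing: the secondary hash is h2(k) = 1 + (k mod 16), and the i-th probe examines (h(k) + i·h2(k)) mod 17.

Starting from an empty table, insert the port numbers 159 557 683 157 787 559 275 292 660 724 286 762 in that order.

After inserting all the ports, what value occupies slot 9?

Insert 159: h=9, slot 9 empty → index 9.
Insert 557: h=3, slot 3 empty → index 3.
Insert 683: h=14, slot 14 empty → index 14.
Insert 157: h=1, slot 1 empty → index 1.
Insert 787: h=5, slot 5 empty → index 5.
Insert 559: h=11, slot 11 empty → index 11.
Insert 275: h=14, h2=4, slots 14,1,5,9 occupied → index 13.
Insert 292: h=14, h2=5, slot 14 occupied → index 2.
Insert 660: h=7, slot 7 empty → index 7.
Insert 724: h=8, slot 8 empty → index 8.
Insert 286: h=7, h2=15, slots 7,5,3,1 occupied → index 16.
Insert 762: h=7, h2=11, slots 7,1 occupied → index 12.
Table: [_, 157, 292, 557, _, 787, _, 660, 724, 159, _, 559, 762, 275, 683, _, 286]

159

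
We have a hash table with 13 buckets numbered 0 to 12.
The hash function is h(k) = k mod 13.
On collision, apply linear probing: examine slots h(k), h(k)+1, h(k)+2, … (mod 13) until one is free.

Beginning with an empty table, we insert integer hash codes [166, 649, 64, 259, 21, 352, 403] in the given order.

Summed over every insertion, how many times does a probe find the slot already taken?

Insert 166: h=10, slot 10 empty => index 10.
Insert 649: h=12, slot 12 empty => index 12.
Insert 64: h=12, slot 12 occupied => index 0.
Insert 259: h=12, slots 12,0 occupied => index 1.
Insert 21: h=8, slot 8 empty => index 8.
Insert 352: h=1, slot 1 occupied => index 2.
Insert 403: h=0, slots 0,1,2 occupied => index 3.
Table: [64, 259, 352, 403, ∅, ∅, ∅, ∅, 21, ∅, 166, ∅, 649]

7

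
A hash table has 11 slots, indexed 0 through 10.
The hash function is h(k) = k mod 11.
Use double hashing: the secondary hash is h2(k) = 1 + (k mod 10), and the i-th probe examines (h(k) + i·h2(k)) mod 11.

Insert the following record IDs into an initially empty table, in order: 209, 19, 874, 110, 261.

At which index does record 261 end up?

10

Insert 209: h=0, slot 0 empty -> index 0.
Insert 19: h=8, slot 8 empty -> index 8.
Insert 874: h=5, slot 5 empty -> index 5.
Insert 110: h=0, h2=1, slot 0 occupied -> index 1.
Insert 261: h=8, h2=2, slot 8 occupied -> index 10.
Table: [209, 110, -, -, -, 874, -, -, 19, -, 261]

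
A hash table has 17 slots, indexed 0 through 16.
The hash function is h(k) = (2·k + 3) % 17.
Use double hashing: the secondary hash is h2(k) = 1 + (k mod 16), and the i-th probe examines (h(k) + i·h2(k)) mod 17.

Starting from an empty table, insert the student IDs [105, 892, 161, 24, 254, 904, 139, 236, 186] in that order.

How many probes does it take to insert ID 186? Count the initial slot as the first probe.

105: h=9 -> slot 9
892: h=2 -> slot 2
161: h=2, h2=2, probe 2,4 -> slot 4
24: h=0 -> slot 0
254: h=1 -> slot 1
904: h=9, h2=9, probe 9,1,10 -> slot 10
139: h=9, h2=12, probe 9,4,16 -> slot 16
236: h=16, h2=13, probe 16,12 -> slot 12
186: h=1, h2=11, probe 1,12,6 -> slot 6
Table: [24, 254, 892, _, 161, _, 186, _, _, 105, 904, _, 236, _, _, _, 139]

3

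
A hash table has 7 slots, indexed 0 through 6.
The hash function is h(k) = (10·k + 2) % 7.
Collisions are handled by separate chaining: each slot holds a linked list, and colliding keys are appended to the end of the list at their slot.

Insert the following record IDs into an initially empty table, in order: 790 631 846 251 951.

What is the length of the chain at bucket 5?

1

Insert 790: h=6, bucket 6 empty -> new chain.
Insert 631: h=5, bucket 5 empty -> new chain.
Insert 846: h=6, bucket 6 nonempty -> append to chain.
Insert 251: h=6, bucket 6 nonempty -> append to chain.
Insert 951: h=6, bucket 6 nonempty -> append to chain.
Final buckets:
0: -
1: -
2: -
3: -
4: -
5: 631
6: 790 -> 846 -> 251 -> 951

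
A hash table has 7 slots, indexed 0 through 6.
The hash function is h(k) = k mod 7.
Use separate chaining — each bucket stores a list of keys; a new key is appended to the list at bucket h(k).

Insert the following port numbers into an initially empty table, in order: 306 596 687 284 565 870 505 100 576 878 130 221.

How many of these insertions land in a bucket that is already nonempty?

7

Insert 306: h=5, bucket 5 empty -> new chain.
Insert 596: h=1, bucket 1 empty -> new chain.
Insert 687: h=1, bucket 1 nonempty -> append to chain.
Insert 284: h=4, bucket 4 empty -> new chain.
Insert 565: h=5, bucket 5 nonempty -> append to chain.
Insert 870: h=2, bucket 2 empty -> new chain.
Insert 505: h=1, bucket 1 nonempty -> append to chain.
Insert 100: h=2, bucket 2 nonempty -> append to chain.
Insert 576: h=2, bucket 2 nonempty -> append to chain.
Insert 878: h=3, bucket 3 empty -> new chain.
Insert 130: h=4, bucket 4 nonempty -> append to chain.
Insert 221: h=4, bucket 4 nonempty -> append to chain.
Final buckets:
0: ∅
1: 596 -> 687 -> 505
2: 870 -> 100 -> 576
3: 878
4: 284 -> 130 -> 221
5: 306 -> 565
6: ∅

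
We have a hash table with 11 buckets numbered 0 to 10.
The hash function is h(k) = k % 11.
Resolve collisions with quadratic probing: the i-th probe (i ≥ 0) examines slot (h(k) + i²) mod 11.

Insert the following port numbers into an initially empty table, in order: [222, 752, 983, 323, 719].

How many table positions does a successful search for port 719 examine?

5

222 hashes to 2; slot 2 is free -> place at 2.
752 hashes to 4; slot 4 is free -> place at 4.
983 hashes to 4; 4 taken -> place at 5.
323 hashes to 4; 4,5 taken -> place at 8.
719 hashes to 4; 4,5,8,2 taken -> place at 9.
Table: [_, _, 222, _, 752, 983, _, _, 323, 719, _]
Lookup 719: h=4, probe 4,5,8,2,9 → found at 9.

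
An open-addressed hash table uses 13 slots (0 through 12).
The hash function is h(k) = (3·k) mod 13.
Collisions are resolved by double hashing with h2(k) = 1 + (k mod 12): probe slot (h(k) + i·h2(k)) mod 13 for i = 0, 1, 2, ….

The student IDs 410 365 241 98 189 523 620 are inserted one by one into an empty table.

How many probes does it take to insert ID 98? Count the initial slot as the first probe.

Insert 410: h=8, slot 8 empty → index 8.
Insert 365: h=3, slot 3 empty → index 3.
Insert 241: h=8, h2=2, slot 8 occupied → index 10.
Insert 98: h=8, h2=3, slot 8 occupied → index 11.
Insert 189: h=8, h2=10, slot 8 occupied → index 5.
Insert 523: h=9, slot 9 empty → index 9.
Insert 620: h=1, slot 1 empty → index 1.
Table: [—, 620, —, 365, —, 189, —, —, 410, 523, 241, 98, —]

2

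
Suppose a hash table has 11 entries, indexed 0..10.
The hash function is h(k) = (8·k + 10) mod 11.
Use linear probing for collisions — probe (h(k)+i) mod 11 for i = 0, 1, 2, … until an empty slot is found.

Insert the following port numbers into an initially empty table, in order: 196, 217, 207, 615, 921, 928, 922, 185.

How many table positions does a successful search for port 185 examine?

196 hashes to 5; slot 5 is free → place at 5.
217 hashes to 8; slot 8 is free → place at 8.
207 hashes to 5; 5 taken → place at 6.
615 hashes to 2; slot 2 is free → place at 2.
921 hashes to 8; 8 taken → place at 9.
928 hashes to 9; 9 taken → place at 10.
922 hashes to 5; 5,6 taken → place at 7.
185 hashes to 5; 5,6,7,8,9,10 taken → place at 0.
Table: [185, _, 615, _, _, 196, 207, 922, 217, 921, 928]
Lookup 185: h=5, probe 5,6,7,8,9,10,0 → found at 0.

7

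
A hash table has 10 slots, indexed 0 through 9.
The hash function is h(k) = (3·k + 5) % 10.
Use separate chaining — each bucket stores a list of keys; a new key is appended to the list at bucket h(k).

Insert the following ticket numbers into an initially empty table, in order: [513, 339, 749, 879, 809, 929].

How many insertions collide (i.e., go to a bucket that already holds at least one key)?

Insert 513: h=4, bucket 4 empty -> new chain.
Insert 339: h=2, bucket 2 empty -> new chain.
Insert 749: h=2, bucket 2 nonempty -> append to chain.
Insert 879: h=2, bucket 2 nonempty -> append to chain.
Insert 809: h=2, bucket 2 nonempty -> append to chain.
Insert 929: h=2, bucket 2 nonempty -> append to chain.
Final buckets:
0: -
1: -
2: 339 -> 749 -> 879 -> 809 -> 929
3: -
4: 513
5: -
6: -
7: -
8: -
9: -

4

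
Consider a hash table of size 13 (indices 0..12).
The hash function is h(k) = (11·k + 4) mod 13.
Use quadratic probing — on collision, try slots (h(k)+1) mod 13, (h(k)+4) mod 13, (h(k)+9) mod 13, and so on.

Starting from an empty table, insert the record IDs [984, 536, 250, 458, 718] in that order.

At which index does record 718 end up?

1

Insert 984: h=12, slot 12 empty -> index 12.
Insert 536: h=11, slot 11 empty -> index 11.
Insert 250: h=11, slots 11,12 occupied -> index 2.
Insert 458: h=11, slots 11,12,2 occupied -> index 7.
Insert 718: h=11, slots 11,12,2,7 occupied -> index 1.
Table: [., 718, 250, ., ., ., ., 458, ., ., ., 536, 984]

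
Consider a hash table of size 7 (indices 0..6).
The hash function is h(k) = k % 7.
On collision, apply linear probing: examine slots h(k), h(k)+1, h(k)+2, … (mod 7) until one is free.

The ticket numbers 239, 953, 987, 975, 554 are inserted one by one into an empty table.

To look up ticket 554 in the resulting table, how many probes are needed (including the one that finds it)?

4

239 hashes to 1; slot 1 is free => place at 1.
953 hashes to 1; 1 taken => place at 2.
987 hashes to 0; slot 0 is free => place at 0.
975 hashes to 2; 2 taken => place at 3.
554 hashes to 1; 1,2,3 taken => place at 4.
Table: [987, 239, 953, 975, 554, —, —]
Lookup 554: h=1, probe 1,2,3,4 → found at 4.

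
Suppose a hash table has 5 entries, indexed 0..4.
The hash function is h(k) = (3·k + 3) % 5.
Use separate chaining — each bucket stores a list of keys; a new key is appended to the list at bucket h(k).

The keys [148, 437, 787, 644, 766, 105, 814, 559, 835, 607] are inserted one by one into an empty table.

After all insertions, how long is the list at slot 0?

3

148 → bucket 2
437 → bucket 4
787 → bucket 4 (collision)
644 → bucket 0
766 → bucket 1
105 → bucket 3
814 → bucket 0 (collision)
559 → bucket 0 (collision)
835 → bucket 3 (collision)
607 → bucket 4 (collision)
Final buckets:
0: 644 -> 814 -> 559
1: 766
2: 148
3: 105 -> 835
4: 437 -> 787 -> 607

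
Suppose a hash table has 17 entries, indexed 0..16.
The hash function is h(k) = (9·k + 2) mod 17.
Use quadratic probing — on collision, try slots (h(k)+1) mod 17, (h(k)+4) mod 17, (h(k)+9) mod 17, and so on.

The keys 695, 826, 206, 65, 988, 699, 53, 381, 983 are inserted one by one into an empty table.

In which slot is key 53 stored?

695 hashes to 1; slot 1 is free => place at 1.
826 hashes to 7; slot 7 is free => place at 7.
206 hashes to 3; slot 3 is free => place at 3.
65 hashes to 9; slot 9 is free => place at 9.
988 hashes to 3; 3 taken => place at 4.
699 hashes to 3; 3,4,7 taken => place at 12.
53 hashes to 3; 3,4,7,12 taken => place at 2.
381 hashes to 14; slot 14 is free => place at 14.
983 hashes to 9; 9 taken => place at 10.
Table: [—, 695, 53, 206, 988, —, —, 826, —, 65, 983, —, 699, —, 381, —, —]

2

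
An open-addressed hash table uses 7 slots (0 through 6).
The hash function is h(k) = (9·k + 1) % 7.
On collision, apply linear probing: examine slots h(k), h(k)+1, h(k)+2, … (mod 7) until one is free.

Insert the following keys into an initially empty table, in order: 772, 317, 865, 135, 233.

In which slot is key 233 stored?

1

772 hashes to 5; slot 5 is free => place at 5.
317 hashes to 5; 5 taken => place at 6.
865 hashes to 2; slot 2 is free => place at 2.
135 hashes to 5; 5,6 taken => place at 0.
233 hashes to 5; 5,6,0 taken => place at 1.
Table: [135, 233, 865, _, _, 772, 317]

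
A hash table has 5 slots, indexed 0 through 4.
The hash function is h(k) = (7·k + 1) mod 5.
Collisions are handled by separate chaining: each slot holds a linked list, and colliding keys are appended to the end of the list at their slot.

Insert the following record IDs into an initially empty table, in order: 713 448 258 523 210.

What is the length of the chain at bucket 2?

4

Insert 713: h=2, bucket 2 empty -> new chain.
Insert 448: h=2, bucket 2 nonempty -> append to chain.
Insert 258: h=2, bucket 2 nonempty -> append to chain.
Insert 523: h=2, bucket 2 nonempty -> append to chain.
Insert 210: h=1, bucket 1 empty -> new chain.
Final buckets:
0: -
1: 210
2: 713 -> 448 -> 258 -> 523
3: -
4: -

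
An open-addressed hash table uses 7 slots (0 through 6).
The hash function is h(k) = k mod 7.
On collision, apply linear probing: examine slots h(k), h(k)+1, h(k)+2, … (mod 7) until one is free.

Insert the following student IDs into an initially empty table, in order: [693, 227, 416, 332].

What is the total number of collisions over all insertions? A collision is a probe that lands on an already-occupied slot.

Insert 693: h=0, slot 0 empty -> index 0.
Insert 227: h=3, slot 3 empty -> index 3.
Insert 416: h=3, slot 3 occupied -> index 4.
Insert 332: h=3, slots 3,4 occupied -> index 5.
Table: [693, _, _, 227, 416, 332, _]

3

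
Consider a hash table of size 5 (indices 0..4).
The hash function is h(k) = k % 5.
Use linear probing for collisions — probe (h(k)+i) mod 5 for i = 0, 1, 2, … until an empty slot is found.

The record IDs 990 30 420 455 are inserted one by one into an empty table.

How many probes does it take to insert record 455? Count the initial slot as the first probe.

4

Insert 990: h=0, slot 0 empty => index 0.
Insert 30: h=0, slot 0 occupied => index 1.
Insert 420: h=0, slots 0,1 occupied => index 2.
Insert 455: h=0, slots 0,1,2 occupied => index 3.
Table: [990, 30, 420, 455, _]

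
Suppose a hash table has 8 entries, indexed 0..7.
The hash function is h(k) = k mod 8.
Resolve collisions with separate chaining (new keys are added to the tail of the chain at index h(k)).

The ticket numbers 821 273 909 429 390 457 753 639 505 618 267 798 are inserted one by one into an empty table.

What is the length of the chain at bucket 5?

3

821 -> bucket 5
273 -> bucket 1
909 -> bucket 5 (collision)
429 -> bucket 5 (collision)
390 -> bucket 6
457 -> bucket 1 (collision)
753 -> bucket 1 (collision)
639 -> bucket 7
505 -> bucket 1 (collision)
618 -> bucket 2
267 -> bucket 3
798 -> bucket 6 (collision)
Final buckets:
0: ∅
1: 273 -> 457 -> 753 -> 505
2: 618
3: 267
4: ∅
5: 821 -> 909 -> 429
6: 390 -> 798
7: 639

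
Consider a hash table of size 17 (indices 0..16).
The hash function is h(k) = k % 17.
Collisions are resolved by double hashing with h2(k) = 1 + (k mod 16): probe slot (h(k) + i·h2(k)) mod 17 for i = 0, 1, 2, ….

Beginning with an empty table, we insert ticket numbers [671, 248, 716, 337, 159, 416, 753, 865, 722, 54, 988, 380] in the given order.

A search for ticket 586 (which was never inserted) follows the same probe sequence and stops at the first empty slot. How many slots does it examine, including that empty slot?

671: h=8 => slot 8
248: h=10 => slot 10
716: h=2 => slot 2
337: h=14 => slot 14
159: h=6 => slot 6
416: h=8, h2=1, probe 8,9 => slot 9
753: h=5 => slot 5
865: h=15 => slot 15
722: h=8, h2=3, probe 8,11 => slot 11
54: h=3 => slot 3
988: h=2, h2=13, probe 2,15,11,7 => slot 7
380: h=6, h2=13, probe 6,2,15,11,7,3,16 => slot 16
Table: [∅, ∅, 716, 54, ∅, 753, 159, 988, 671, 416, 248, 722, ∅, ∅, 337, 865, 380]
Lookup 586: h=8, h2=11, probe 8,2,13 → slot 13 empty, not found.

3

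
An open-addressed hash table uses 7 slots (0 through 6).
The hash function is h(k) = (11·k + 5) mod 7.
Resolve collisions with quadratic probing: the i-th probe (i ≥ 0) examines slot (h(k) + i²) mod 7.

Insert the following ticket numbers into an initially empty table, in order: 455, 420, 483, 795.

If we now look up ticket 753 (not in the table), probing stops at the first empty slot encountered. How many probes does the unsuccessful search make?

Insert 455: h=5, slot 5 empty -> index 5.
Insert 420: h=5, slot 5 occupied -> index 6.
Insert 483: h=5, slots 5,6 occupied -> index 2.
Insert 795: h=0, slot 0 empty -> index 0.
Table: [795, _, 483, _, _, 455, 420]
Lookup 753: h=0, probe 0,1 → slot 1 empty, not found.

2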